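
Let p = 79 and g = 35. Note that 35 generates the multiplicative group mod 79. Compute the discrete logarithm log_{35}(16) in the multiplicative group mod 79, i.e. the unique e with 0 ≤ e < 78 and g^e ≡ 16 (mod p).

Baby-step giant-step with m = ceil(sqrt(78)) = 9.
Baby table (35^j mod 79 for j=0..8):
  0:1  1:35  2:40  3:57  4:20  5:68  6:10  7:34
  8:5
Giant step factor: 35^(-9) ≡ 14 (mod 79).
Scan 16·14^i mod 79 for i = 0, 1, …:
  i=0: 16   i=1: 66   i=2: 55   i=3: 59
  i=4: 36   i=5: 30   i=6: 25   i=7: 34
Match at i=7, j=7: e = 7·9 + 7 = 70.

70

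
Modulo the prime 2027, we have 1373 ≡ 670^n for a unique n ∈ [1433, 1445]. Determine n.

1441

Compute 670^1433 mod 2027 = 498, then multiply by 670 repeatedly:
  670^1433=498  670^1434=1232  670^1435=451  670^1436=147  670^1437=1194
  670^1438=1342  670^1439=1179  670^1440=1427  670^1441=1373
Found 1373 at exponent 1441.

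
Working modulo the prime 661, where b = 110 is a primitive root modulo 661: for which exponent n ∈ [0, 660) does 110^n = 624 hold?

173

Baby-step giant-step with m = ceil(sqrt(660)) = 26.
Baby table (110^j mod 661 for j=0..25):
  0:1  1:110  2:202  3:407  4:483  5:250  6:399  7:264
  8:617  9:448  10:366  11:600  12:561  13:237  14:291  15:282
  16:614  17:118  18:421  19:40  20:434  21:148  22:416  23:151
  24:85  25:96
Giant step factor: 110^(-26) ≡ 537 (mod 661).
Scan 624·537^i mod 661 for i = 0, 1, …:
  i=0: 624   i=1: 622   i=2: 209   i=3: 524
  i=4: 463   i=5: 95   i=6: 118
Match at i=6, j=17: n = 6·26 + 17 = 173.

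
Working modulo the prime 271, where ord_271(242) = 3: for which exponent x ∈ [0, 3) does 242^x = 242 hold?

1

Successive powers of 242 modulo 271:
  242^0=1  242^1=242
So 242^1 ≡ 242 (mod 271), giving x = 1.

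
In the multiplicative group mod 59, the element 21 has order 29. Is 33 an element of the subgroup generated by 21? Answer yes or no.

no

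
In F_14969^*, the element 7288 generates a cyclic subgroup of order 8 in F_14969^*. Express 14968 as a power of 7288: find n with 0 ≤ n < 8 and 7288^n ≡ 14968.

Successive powers of 7288 modulo 14969:
  7288^0=1  7288^1=7288  7288^2=4932  7288^3=3847  7288^4=14968
So 7288^4 ≡ 14968 (mod 14969), giving n = 4.

4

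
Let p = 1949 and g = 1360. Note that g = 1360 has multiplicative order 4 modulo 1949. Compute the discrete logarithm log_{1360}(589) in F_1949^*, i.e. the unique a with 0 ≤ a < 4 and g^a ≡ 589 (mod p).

3

Successive powers of 1360 modulo 1949:
  1360^0=1  1360^1=1360  1360^2=1948  1360^3=589
So 1360^3 ≡ 589 (mod 1949), giving a = 3.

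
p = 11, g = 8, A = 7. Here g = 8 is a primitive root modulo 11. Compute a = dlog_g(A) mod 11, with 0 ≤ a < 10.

9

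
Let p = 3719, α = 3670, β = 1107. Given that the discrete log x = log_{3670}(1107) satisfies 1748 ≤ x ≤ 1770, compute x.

Compute 3670^1748 mod 3719 = 1848, then multiply by 3670 repeatedly:
  3670^1748=1848  3670^1749=2423  3670^1750=281  3670^1751=1107
Found 1107 at exponent 1751.

1751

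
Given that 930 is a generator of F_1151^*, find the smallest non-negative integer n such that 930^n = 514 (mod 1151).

80

Baby-step giant-step with m = ceil(sqrt(1150)) = 34.
Baby table (930^j mod 1151 for j=0..33):
  0:1  1:930  2:499  3:217  4:385  5:89  6:1049  7:673
  8:897  9:886  10:1015  11:130  12:45  13:414  14:586  15:557
  16:60  17:552  18:14  19:359  20:80  21:736  22:786  23:95
  24:874  25:214  26:1048  27:894  28:398  29:669  30:630  31:41
  32:147  33:892
Giant step factor: 930^(-34) ≡ 396 (mod 1151).
Scan 514·396^i mod 1151 for i = 0, 1, …:
  i=0: 514   i=1: 968   i=2: 45
Match at i=2, j=12: n = 2·34 + 12 = 80.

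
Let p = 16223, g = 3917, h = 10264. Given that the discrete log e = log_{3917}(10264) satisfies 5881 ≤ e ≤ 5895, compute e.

5895

Compute 3917^5881 mod 16223 = 4913, then multiply by 3917 repeatedly:
  3917^5881=4913  3917^5882=3743  3917^5883=11962  3917^5884=3130  3917^5885=11845
  3917^5886=15308  3917^5887=1228  3917^5888=8068  3917^5889=16175  3917^5890=6660
  3917^5891=636  3917^5892=9093  3917^5893=7796  3917^5894=5246  3917^5895=10264
Found 10264 at exponent 5895.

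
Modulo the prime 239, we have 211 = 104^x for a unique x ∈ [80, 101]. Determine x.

Compute 104^80 mod 239 = 49, then multiply by 104 repeatedly:
  104^80=49  104^81=77  104^82=121  104^83=156  104^84=211
Found 211 at exponent 84.

84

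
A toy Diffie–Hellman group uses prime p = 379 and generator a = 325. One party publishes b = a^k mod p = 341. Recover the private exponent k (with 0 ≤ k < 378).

68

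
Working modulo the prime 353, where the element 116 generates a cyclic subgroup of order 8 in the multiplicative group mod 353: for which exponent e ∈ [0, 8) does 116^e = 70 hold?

7

Successive powers of 116 modulo 353:
  116^0=1  116^1=116  116^2=42  116^3=283  116^4=352  116^5=237
  116^6=311  116^7=70
So 116^7 ≡ 70 (mod 353), giving e = 7.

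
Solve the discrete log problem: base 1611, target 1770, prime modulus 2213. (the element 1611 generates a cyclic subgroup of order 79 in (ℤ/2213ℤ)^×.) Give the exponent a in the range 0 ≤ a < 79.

53

Baby-step giant-step with m = ceil(sqrt(79)) = 9.
Baby table (1611^j mod 2213 for j=0..8):
  0:1  1:1611  2:1685  3:1397  4:2159  5:1526  6:1956  7:2017
  8:703
Giant step factor: 1611^(-9) ≡ 567 (mod 2213).
Scan 1770·567^i mod 2213 for i = 0, 1, …:
  i=0: 1770   i=1: 1101   i=2: 201   i=3: 1104
  i=4: 1902   i=5: 703
Match at i=5, j=8: a = 5·9 + 8 = 53.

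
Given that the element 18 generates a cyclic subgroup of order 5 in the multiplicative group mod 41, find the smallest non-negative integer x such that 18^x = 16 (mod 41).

4

Successive powers of 18 modulo 41:
  18^0=1  18^1=18  18^2=37  18^3=10  18^4=16
So 18^4 ≡ 16 (mod 41), giving x = 4.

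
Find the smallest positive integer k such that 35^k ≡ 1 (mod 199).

The order of 35 must divide p − 1 = 198 = 2 · 3^2 · 11.
Divisors: 1, 2, 3, 6, 9, 11, 18, 22, 33, 66, 99, 198.
Check each in increasing order: 35^1 ≡ 35;  35^2 ≡ 31;  35^3 ≡ 90;  35^6 ≡ 140;  35^9 ≡ 63;  35^11 ≡ 162;  35^18 ≡ 188;  35^22 ≡ 175;  35^33 ≡ 92;  35^66 ≡ 106;  35^99 ≡ 1.
Smallest exponent giving 1 is 99.

99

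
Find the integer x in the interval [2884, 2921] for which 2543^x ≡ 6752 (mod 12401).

Compute 2543^2884 mod 12401 = 2794, then multiply by 2543 repeatedly:
  2543^2884=2794  2543^2885=11770  2543^2886=7497  2543^2887=4534  2543^2888=9433
  2543^2889=4585  2543^2890=2715  2543^2891=9289  2543^2892=10423  2543^2893=4752
  2543^2894=5762  2543^2895=7185  2543^2896=4782  2543^2897=7646  2543^2898=11411
  2543^2899=12234  2543^2900=9354  2543^2901=2104  2543^2902=5641  2543^2903=9507
  2543^2904=6752
Found 6752 at exponent 2904.

2904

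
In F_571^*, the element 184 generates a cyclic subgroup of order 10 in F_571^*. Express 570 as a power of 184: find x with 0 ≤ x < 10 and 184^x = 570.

Successive powers of 184 modulo 571:
  184^0=1  184^1=184  184^2=167  184^3=465  184^4=481  184^5=570
So 184^5 ≡ 570 (mod 571), giving x = 5.

5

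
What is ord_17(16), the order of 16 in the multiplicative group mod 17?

2

The order of 16 must divide p − 1 = 16 = 2^4.
Divisors: 1, 2, 4, 8, 16.
Check each in increasing order: 16^1 ≡ 16;  16^2 ≡ 1.
Smallest exponent giving 1 is 2.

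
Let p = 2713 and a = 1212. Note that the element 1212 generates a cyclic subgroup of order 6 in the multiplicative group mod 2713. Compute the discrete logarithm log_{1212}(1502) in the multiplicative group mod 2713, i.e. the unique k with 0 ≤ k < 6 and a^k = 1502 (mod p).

5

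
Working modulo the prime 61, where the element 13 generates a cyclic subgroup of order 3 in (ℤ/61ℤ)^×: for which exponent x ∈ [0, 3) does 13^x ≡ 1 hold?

0

Successive powers of 13 modulo 61:
  13^0=1
So 13^0 ≡ 1 (mod 61), giving x = 0.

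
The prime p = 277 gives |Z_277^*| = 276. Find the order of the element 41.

The order of 41 must divide p − 1 = 276 = 2^2 · 3 · 23.
Divisors: 1, 2, 3, 4, 6, 12, 23, 46, 69, 92, 138, 276.
Check each in increasing order: 41^1 ≡ 41;  41^2 ≡ 19;  41^3 ≡ 225;  41^4 ≡ 84;  41^6 ≡ 211;  41^12 ≡ 201;  41^23 ≡ 276;  41^46 ≡ 1.
Smallest exponent giving 1 is 46.

46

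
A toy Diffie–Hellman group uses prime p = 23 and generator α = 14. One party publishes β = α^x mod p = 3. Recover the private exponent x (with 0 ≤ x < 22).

Successive powers of 14 modulo 23:
  14^0=1  14^1=14  14^2=12  14^3=7  14^4=6  14^5=15
  14^6=3
So 14^6 ≡ 3 (mod 23), giving x = 6.

6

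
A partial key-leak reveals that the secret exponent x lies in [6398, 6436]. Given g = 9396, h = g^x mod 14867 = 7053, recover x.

6419

Compute 9396^6398 mod 14867 = 4524, then multiply by 9396 repeatedly:
  9396^6398=4524  9396^6399=2751  9396^6400=9550  9396^6401=9455  9396^6402=8855
  9396^6403=5848  9396^6404=14243  9396^6405=9361  9396^6406=2784  9396^6407=7411
  9396^6408=11595  9396^6409=1244  9396^6410=3162  9396^6411=5886  9396^6412=14483
  9396^6413=4617  9396^6414=14293  9396^6415=3417  9396^6416=8279  9396^6417=5340
  9396^6418=13382  9396^6419=7053
Found 7053 at exponent 6419.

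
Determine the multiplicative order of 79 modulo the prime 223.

222

The order of 79 must divide p − 1 = 222 = 2 · 3 · 37.
Divisors: 1, 2, 3, 6, 37, 74, 111, 222.
Check each in increasing order: 79^1 ≡ 79;  79^2 ≡ 220;  79^3 ≡ 209;  79^6 ≡ 196;  79^37 ≡ 40;  79^74 ≡ 39;  79^111 ≡ 222;  79^222 ≡ 1.
Smallest exponent giving 1 is 222.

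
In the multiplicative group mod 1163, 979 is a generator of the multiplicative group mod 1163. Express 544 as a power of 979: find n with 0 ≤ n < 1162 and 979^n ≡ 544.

876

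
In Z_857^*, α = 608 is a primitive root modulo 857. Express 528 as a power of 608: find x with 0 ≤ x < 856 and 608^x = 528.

Baby-step giant-step with m = ceil(sqrt(856)) = 30.
Baby table (608^j mod 857 for j=0..29):
  0:1  1:608  2:297  3:606  4:795  5:12  6:440  7:136
  8:416  9:113  10:144  11:138  12:775  13:707  14:499  15:14
  16:799  17:730  18:771  19:846  20:168  21:161  22:190  23:682
  24:725  25:302  26:218  27:566  28:471  29:130
Giant step factor: 608^(-30) ≡ 223 (mod 857).
Scan 528·223^i mod 857 for i = 0, 1, …:
  i=0: 528   i=1: 335   i=2: 146   i=3: 849
  i=4: 787   i=5: 673   i=6: 104   i=7: 53
  i=8: 678   i=9: 362   i=10: 168
Match at i=10, j=20: x = 10·30 + 20 = 320.

320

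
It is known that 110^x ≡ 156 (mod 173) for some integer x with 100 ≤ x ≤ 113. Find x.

Compute 110^100 mod 173 = 81, then multiply by 110 repeatedly:
  110^100=81  110^101=87  110^102=55  110^103=168  110^104=142
  110^105=50  110^106=137  110^107=19  110^108=14  110^109=156
Found 156 at exponent 109.

109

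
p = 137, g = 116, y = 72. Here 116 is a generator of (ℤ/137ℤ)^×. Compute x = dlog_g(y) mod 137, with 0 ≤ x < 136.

Baby-step giant-step with m = ceil(sqrt(136)) = 12.
Baby table (116^j mod 137 for j=0..11):
  0:1  1:116  2:30  3:55  4:78  5:6  6:11  7:43
  8:56  9:57  10:36  11:66
Giant step factor: 116^(-12) ≡ 77 (mod 137).
Scan 72·77^i mod 137 for i = 0, 1, …:
  i=0: 72   i=1: 64   i=2: 133   i=3: 103
  i=4: 122   i=5: 78
Match at i=5, j=4: x = 5·12 + 4 = 64.

64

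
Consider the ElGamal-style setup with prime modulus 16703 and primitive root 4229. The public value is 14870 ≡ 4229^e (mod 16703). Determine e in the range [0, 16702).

1073

Baby-step giant-step with m = ceil(sqrt(16702)) = 130.
Baby table (4229^j mod 16703 for j=0..129):
  0:1  1:4229  2:12231  3:12411  4:5293  5:2077  6:14558  7:15227
  8:4918  9:2987  10:4555  11:4536  12:7700  13:9153  14:7186  15:6837
  16:780  17:8129  18:2767  19:9543  20:2899  21:16572  22:13903  23:1227
  24:11053  25:8143  26:11864  27:13747  28:9623  29:7159  30:9575  31:4603
  32:7092  33:10183  34:3573  35:10705  36:6315  37:14741  38:4093  39:4989
  40:2592  41:4400  42:458  43:16037  44:6293  45:5218  46:2259  47:15898
  48:3067  49:8815  50:14242  51:15103  52:15018  53:6316  54:2267  55:16324
  56:697  57:7885  58:6477  59:15016  60:14561  61:11211  62:8205  63:6814
  64:3731  65:10767  66:1265  67:4725  68:5237  69:15798  70:14445  71:5034
  72:9164  73:3596  74:7754  75:3677  76:16243  77:8911  78:2651  79:3366
  80:3858  81:13354  82:1223  83:10840  84:9328  85:12329  86:9278  87:1315
  88:15739  89:15479  90:1634  91:11847  92:8666  93:2132  94:13311  95:3109
  96:2700  97:10151  98:1869  99:3482  100:10035  101:12395  102:4441  103:6817
  104:16418  105:14054  106:5092  107:3901  108:11468  109:9363  110:10017  111:3085
  112:1422  113:558  114:4659  115:10074  116:10296  117:13766  118:6459  119:5706
  120:11542  121:4952  122:13149  123:2834  124:8935  125:3929  126:12959  127:1068
  128:6762  129:962
Giant step factor: 4229^(-130) ≡ 15440 (mod 16703).
Scan 14870·15440^i mod 16703 for i = 0, 1, …:
  i=0: 14870   i=1: 10065   i=2: 15591   i=3: 1404
  i=4: 13969   i=5: 12224   i=6: 11363   i=7: 13111
  i=8: 10183
Match at i=8, j=33: e = 8·130 + 33 = 1073.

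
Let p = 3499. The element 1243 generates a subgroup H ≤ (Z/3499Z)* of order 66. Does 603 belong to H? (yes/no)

603 ∈ ⟨1243⟩ iff 603^66 ≡ 1 (mod 3499), since |⟨1243⟩| = 66.
603^66 mod 3499 = 1.
Since 1 = 1, 603 lies in the subgroup.

yes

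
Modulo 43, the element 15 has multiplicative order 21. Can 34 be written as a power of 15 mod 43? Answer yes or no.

34 ∈ ⟨15⟩ iff 34^21 ≡ 1 (mod 43), since |⟨15⟩| = 21.
34^21 mod 43 = 42.
Since 42 ≠ 1, 34 does not lie in the subgroup.

no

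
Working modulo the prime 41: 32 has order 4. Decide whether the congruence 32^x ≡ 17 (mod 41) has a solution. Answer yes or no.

no

⟨32⟩ has order 4; its elements mod 41 are {1, 9, 32, 40}.
17 is not in this set.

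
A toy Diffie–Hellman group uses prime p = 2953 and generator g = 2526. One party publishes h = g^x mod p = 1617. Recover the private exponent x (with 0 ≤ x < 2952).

2830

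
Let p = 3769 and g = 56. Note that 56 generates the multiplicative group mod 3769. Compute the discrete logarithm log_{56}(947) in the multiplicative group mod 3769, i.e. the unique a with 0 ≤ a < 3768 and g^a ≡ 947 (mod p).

1454

Baby-step giant-step with m = ceil(sqrt(3768)) = 62.
Baby table (56^j mod 3769 for j=0..61):
  0:1  1:56  2:3136  3:2242  4:1175  5:1727  6:2487  7:3588
  8:1171  9:1503  10:1250  11:2158  12:240  13:2133  14:2609  15:2882
  16:3094  17:3659  18:1378  19:1788  20:2134  21:2665  22:2249  23:1567
  24:1065  25:3105  26:506  27:1953  28:67  29:3752  30:2817  31:3223
  32:3345  33:2639  34:793  35:2949  36:3077  37:2707  38:832  39:1364
  40:1004  41:3458  42:1429  43:875  44:3  45:168  46:1870  47:2957
  48:3525  49:1412  50:3692  51:3226  52:3513  53:740  54:3750  55:2705
  56:720  57:2630  58:289  59:1108  60:1744  61:3439
Giant step factor: 56^(-62) ≡ 475 (mod 3769).
Scan 947·475^i mod 3769 for i = 0, 1, …:
  i=0: 947   i=1: 1314   i=2: 2265   i=3: 1710
  i=4: 1915   i=5: 1296   i=6: 1253   i=7: 3442
  i=8: 2973   i=9: 2569     …   i=22: 1841
  i=23: 67
Match at i=23, j=28: a = 23·62 + 28 = 1454.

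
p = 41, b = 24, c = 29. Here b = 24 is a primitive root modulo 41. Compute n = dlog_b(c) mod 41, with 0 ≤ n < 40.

19

Successive powers of 24 modulo 41:
  24^0=1  24^1=24  24^2=2  24^3=7  24^4=4  24^5=14
  24^6=8  24^7=28  24^8=16  24^9=15  24^10=32  24^11=30
  24^12=23  24^13=19  24^14=5  24^15=38  24^16=10  24^17=35
  24^18=20  24^19=29
So 24^19 ≡ 29 (mod 41), giving n = 19.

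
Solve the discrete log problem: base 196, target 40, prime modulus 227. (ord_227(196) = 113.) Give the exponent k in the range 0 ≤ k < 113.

19

Baby-step giant-step with m = ceil(sqrt(113)) = 11.
Baby table (196^j mod 227 for j=0..10):
  0:1  1:196  2:53  3:173  4:85  5:89  6:192  7:177
  8:188  9:74  10:203
Giant step factor: 196^(-11) ≡ 209 (mod 227).
Scan 40·209^i mod 227 for i = 0, 1, …:
  i=0: 40   i=1: 188
Match at i=1, j=8: k = 1·11 + 8 = 19.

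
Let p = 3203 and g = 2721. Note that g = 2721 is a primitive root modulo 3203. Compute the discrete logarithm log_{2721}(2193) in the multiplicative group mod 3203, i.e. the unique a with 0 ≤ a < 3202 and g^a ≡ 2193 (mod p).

974

Baby-step giant-step with m = ceil(sqrt(3202)) = 57.
Baby table (2721^j mod 3203 for j=0..56):
  0:1  1:2721  2:1708  3:3118  4:2534  5:2158  6:819  7:2414
  8:2344  9:851  10:3005  11:2549  12:1334  13:815  14:1139  15:1918
  16:1191  17:2478  18:323  19:1261  20:768  21:1372  22:1717  23:1983
  24:1891  25:1393  26:1204  27:2618  28:106  29:156  30:1680  31:599
  32:2755  33:1335  34:333  35:2847  36:1833  37:522  38:1433  39:1142
  40:472  41:3112  42:2223  43:1519  44:1329  45:22  46:2208  47:2343
  48:1333  49:1297  50:2634  51:2003  52:1860  53:320  54:2707  55:2050
  56:1627
Giant step factor: 2721^(-57) ≡ 1955 (mod 3203).
Scan 2193·1955^i mod 3203 for i = 0, 1, …:
  i=0: 2193   i=1: 1701   i=2: 741   i=3: 899
  i=4: 2301   i=5: 1443   i=6: 2425   i=7: 435
  i=8: 1630   i=9: 2868     …   i=16: 65
  i=17: 2158
Match at i=17, j=5: a = 17·57 + 5 = 974.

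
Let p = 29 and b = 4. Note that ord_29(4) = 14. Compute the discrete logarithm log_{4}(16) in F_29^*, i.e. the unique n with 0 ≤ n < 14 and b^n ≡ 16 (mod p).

Successive powers of 4 modulo 29:
  4^0=1  4^1=4  4^2=16
So 4^2 ≡ 16 (mod 29), giving n = 2.

2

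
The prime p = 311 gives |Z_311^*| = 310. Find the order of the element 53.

155

The order of 53 must divide p − 1 = 310 = 2 · 5 · 31.
Divisors: 1, 2, 5, 10, 31, 62, 155, 310.
Check each in increasing order: 53^1 ≡ 53;  53^2 ≡ 10;  53^5 ≡ 13;  53^10 ≡ 169;  53^31 ≡ 52;  53^62 ≡ 216;  53^155 ≡ 1.
Smallest exponent giving 1 is 155.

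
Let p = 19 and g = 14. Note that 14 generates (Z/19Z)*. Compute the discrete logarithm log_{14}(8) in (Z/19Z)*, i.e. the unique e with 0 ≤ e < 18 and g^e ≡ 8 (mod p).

3

Successive powers of 14 modulo 19:
  14^0=1  14^1=14  14^2=6  14^3=8
So 14^3 ≡ 8 (mod 19), giving e = 3.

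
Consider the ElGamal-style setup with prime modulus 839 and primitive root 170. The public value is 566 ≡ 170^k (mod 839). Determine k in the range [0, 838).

396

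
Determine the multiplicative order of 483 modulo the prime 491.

245

The order of 483 must divide p − 1 = 490 = 2 · 5 · 7^2.
Divisors: 1, 2, 5, 7, 10, 14, 35, 49, 70, 98, 245, 490.
Check each in increasing order: 483^1 ≡ 483;  483^2 ≡ 64;  483^5 ≡ 129;  483^7 ≡ 400;  483^10 ≡ 438;  483^14 ≡ 425;  483^35 ≡ 332;  483^49 ≡ 183;  483^70 ≡ 240;  483^98 ≡ 101;  483^245 ≡ 1.
Smallest exponent giving 1 is 245.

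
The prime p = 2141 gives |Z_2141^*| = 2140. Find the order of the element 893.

5

The order of 893 must divide p − 1 = 2140 = 2^2 · 5 · 107.
Divisors: 1, 2, 4, 5, 10, 20, 107, 214, 428, 535, 1070, 2140.
Check each in increasing order: 893^1 ≡ 893;  893^2 ≡ 997;  893^4 ≡ 585;  893^5 ≡ 1.
Smallest exponent giving 1 is 5.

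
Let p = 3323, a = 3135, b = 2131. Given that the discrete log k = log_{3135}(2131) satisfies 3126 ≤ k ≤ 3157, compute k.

3142

Compute 3135^3126 mod 3323 = 1389, then multiply by 3135 repeatedly:
  3135^3126=1389  3135^3127=1385  3135^3128=2137  3135^3129=327  3135^3130=1661
  3135^3131=94  3135^3132=2266  3135^3133=2659  3135^3134=1881  3135^3135=1933
  3135^3136=2126  3135^3137=2395  3135^3138=1668  3135^3139=2101  3135^3140=449
  3135^3141=1986  3135^3142=2131
Found 2131 at exponent 3142.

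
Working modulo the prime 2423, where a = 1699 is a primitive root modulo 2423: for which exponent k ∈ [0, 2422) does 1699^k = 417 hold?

724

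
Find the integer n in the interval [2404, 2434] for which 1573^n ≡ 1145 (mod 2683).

2408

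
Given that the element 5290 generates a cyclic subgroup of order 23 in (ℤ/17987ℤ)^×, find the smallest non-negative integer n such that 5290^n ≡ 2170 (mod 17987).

21

Successive powers of 5290 modulo 17987:
  5290^0=1  5290^1=5290  5290^2=14315  5290^3=1080  5290^4=11321  5290^5=9367
  5290^6=15232  5290^7=13507  5290^8=7666  5290^9=10442  5290^10=103  5290^11=5260
  5290^12=17498  5290^13=3318  5290^14=14895  5290^15=11490  5290^16=4027  5290^17=6222
  5290^18=16157  5290^19=14293  5290^20=10609  5290^21=2170
So 5290^21 ≡ 2170 (mod 17987), giving n = 21.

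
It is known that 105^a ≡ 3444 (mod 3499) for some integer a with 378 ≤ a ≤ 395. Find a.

Compute 105^378 mod 3499 = 354, then multiply by 105 repeatedly:
  105^378=354  105^379=2180  105^380=1465  105^381=3368  105^382=241
  105^383=812  105^384=1284  105^385=1858  105^386=2645  105^387=1304
  105^388=459  105^389=2708  105^390=921  105^391=2232  105^392=3426
  105^393=2832  105^394=3444
Found 3444 at exponent 394.

394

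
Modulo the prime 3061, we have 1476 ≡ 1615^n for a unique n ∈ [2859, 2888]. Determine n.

2877

Compute 1615^2859 mod 3061 = 1517, then multiply by 1615 repeatedly:
  1615^2859=1517  1615^2860=1155  1615^2861=1176  1615^2862=1420  1615^2863=611
  1615^2864=1123  1615^2865=1533  1615^2866=2507  1615^2867=2163  1615^2868=644
  1615^2869=2381  1615^2870=699  1615^2871=2437  1615^2872=2370  1615^2873=1300
  1615^2874=2715  1615^2875=1373  1615^2876=1231  1615^2877=1476
Found 1476 at exponent 2877.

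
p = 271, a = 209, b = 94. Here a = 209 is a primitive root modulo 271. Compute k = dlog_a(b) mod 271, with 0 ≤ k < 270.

253

Baby-step giant-step with m = ceil(sqrt(270)) = 17.
Baby table (209^j mod 271 for j=0..16):
  0:1  1:209  2:50  3:152  4:61  5:12  6:69  7:58
  8:198  9:190  10:144  11:15  12:154  13:208  14:112  15:102
  16:180
Giant step factor: 209^(-17) ≡ 94 (mod 271).
Scan 94·94^i mod 271 for i = 0, 1, …:
  i=0: 94   i=1: 164   i=2: 240   i=3: 67
  i=4: 65   i=5: 148   i=6: 91   i=7: 153
  i=8: 19   i=9: 160     …   i=13: 151
  i=14: 102
Match at i=14, j=15: k = 14·17 + 15 = 253.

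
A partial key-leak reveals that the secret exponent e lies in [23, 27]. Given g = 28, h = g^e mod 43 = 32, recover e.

Compute 28^23 mod 43 = 33, then multiply by 28 repeatedly:
  28^23=33  28^24=21  28^25=29  28^26=38  28^27=32
Found 32 at exponent 27.

27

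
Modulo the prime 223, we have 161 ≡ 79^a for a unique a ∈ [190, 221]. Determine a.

191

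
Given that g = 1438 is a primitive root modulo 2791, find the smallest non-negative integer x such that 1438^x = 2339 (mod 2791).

Baby-step giant-step with m = ceil(sqrt(2790)) = 53.
Baby table (1438^j mod 2791 for j=0..52):
  0:1  1:1438  2:2504  3:362  4:1430  5:2164  6:2658  7:1325
  8:1888  9:2092  10:2389  11:2452  12:943  13:2399  14:86  15:864
  16:437  17:431  18:176  19:1898  20:2517  21:2310  22:490  23:1288
  24:1711  25:1547  26:159  27:2571  28:1814  29:1738  30:1299  31:783
  32:1181  33:1350  34:1555  35:499  36:275  37:1919  38:2014  39:1865
  40:2510  41:617  42:2499  43:1545  44:74  45:354  46:1090  47:1669
  48:2553  49:1049  50:1322  51:365  52:162
Giant step factor: 1438^(-53) ≡ 2444 (mod 2791).
Scan 2339·2444^i mod 2791 for i = 0, 1, …:
  i=0: 2339   i=1: 548   i=2: 2423   i=3: 2101
  i=4: 2195   i=5: 278   i=6: 1219   i=7: 1239
  i=8: 2672   i=9: 2219     …   i=17: 47
  i=18: 437
Match at i=18, j=16: x = 18·53 + 16 = 970.

970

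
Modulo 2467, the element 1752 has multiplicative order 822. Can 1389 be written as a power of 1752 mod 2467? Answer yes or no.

1389 ∈ ⟨1752⟩ iff 1389^822 ≡ 1 (mod 2467), since |⟨1752⟩| = 822.
1389^822 mod 2467 = 216.
Since 216 ≠ 1, 1389 does not lie in the subgroup.

no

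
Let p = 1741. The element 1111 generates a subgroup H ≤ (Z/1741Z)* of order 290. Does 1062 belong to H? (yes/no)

no

1062 ∈ ⟨1111⟩ iff 1062^290 ≡ 1 (mod 1741), since |⟨1111⟩| = 290.
1062^290 mod 1741 = 356.
Since 356 ≠ 1, 1062 does not lie in the subgroup.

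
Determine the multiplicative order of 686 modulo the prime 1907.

1906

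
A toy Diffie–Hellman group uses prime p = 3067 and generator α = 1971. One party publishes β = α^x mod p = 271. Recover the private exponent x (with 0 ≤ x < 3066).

Baby-step giant-step with m = ceil(sqrt(3066)) = 56.
Baby table (1971^j mod 3067 for j=0..55):
  0:1  1:1971  2:2019  3:1550  4:318  5:1110  6:1039  7:2180
  8:2980  9:275  10:2233  11:98  12:3004  13:1574  14:1617  15:494
  16:1435  17:611  18:2017  19:675  20:2414  21:1077  22:403  23:3027
  24:902  25:2049  26:2407  27:2615  28:1605  29:1378  30:1743  31:413
  32:1268  33:2690  34:2214  35:2520  36:1447  37:2794  38:1709  39:873
  40:96  41:2129  42:603  43:1584  44:2925  45:2282  46:1600  47:724
  48:849  49:1864  50:2745  51:207  52:86  53:821  54:1882  55:1419
Giant step factor: 1971^(-56) ≡ 878 (mod 3067).
Scan 271·878^i mod 3067 for i = 0, 1, …:
  i=0: 271   i=1: 1779   i=2: 859   i=3: 2787
  i=4: 2587   i=5: 1806   i=6: 29   i=7: 926
  i=8: 273   i=9: 468     …   i=35: 411
  i=36: 2019
Match at i=36, j=2: x = 36·56 + 2 = 2018.

2018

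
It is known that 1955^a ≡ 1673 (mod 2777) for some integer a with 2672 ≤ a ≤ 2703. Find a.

2692

Compute 1955^2672 mod 2777 = 624, then multiply by 1955 repeatedly:
  1955^2672=624  1955^2673=817  1955^2674=460  1955^2675=2329  1955^2676=1692
  1955^2677=453  1955^2678=2529  1955^2679=1135  1955^2680=102  1955^2681=2243
  1955^2682=182  1955^2683=354  1955^2684=597  1955^2685=795  1955^2686=1882
  1955^2687=2562  1955^2688=1779  1955^2689=1141  1955^2690=724  1955^2691=1927
  1955^2692=1673
Found 1673 at exponent 2692.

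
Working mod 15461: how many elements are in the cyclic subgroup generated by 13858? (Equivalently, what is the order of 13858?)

The order of 13858 must divide p − 1 = 15460 = 2^2 · 5 · 773.
Divisors: 1, 2, 4, 5, 10, 20, 773, 1546, 3092, 3865, 7730, 15460.
Check each in increasing order: 13858^1 ≡ 13858;  13858^2 ≡ 3083;  13858^4 ≡ 11835;  13858^5 ≡ 14603;  13858^10 ≡ 9497;  13858^20 ≡ 8996;  13858^773 ≡ 6300;  13858^1546 ≡ 1613;  13858^3092 ≡ 4321;  13858^3865 ≡ 10940;  13858^7730 ≡ 15460;  13858^15460 ≡ 1.
Smallest exponent giving 1 is 15460.

15460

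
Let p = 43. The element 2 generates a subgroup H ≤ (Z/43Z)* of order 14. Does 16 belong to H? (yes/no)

16 ∈ ⟨2⟩ iff 16^14 ≡ 1 (mod 43), since |⟨2⟩| = 14.
16^14 mod 43 = 1.
Since 1 = 1, 16 lies in the subgroup.

yes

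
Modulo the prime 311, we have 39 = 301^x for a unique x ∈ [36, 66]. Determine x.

58

Compute 301^36 mod 311 = 117, then multiply by 301 repeatedly:
  301^36=117  301^37=74  301^38=193  301^39=247  301^40=18
  301^41=131  301^42=245  301^43=38  301^44=242  301^45=68
  301^46=253  301^47=269  301^48=109  301^49=154  301^50=15
  301^51=161  301^52=256  301^53=239  301^54=98  301^55=264
  301^56=159  301^57=276  301^58=39
Found 39 at exponent 58.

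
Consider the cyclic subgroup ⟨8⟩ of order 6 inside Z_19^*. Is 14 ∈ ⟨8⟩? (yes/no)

no

14 ∈ ⟨8⟩ iff 14^6 ≡ 1 (mod 19), since |⟨8⟩| = 6.
14^6 mod 19 = 7.
Since 7 ≠ 1, 14 does not lie in the subgroup.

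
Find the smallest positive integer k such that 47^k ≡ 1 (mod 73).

The order of 47 must divide p − 1 = 72 = 2^3 · 3^2.
Divisors: 1, 2, 3, 4, 6, 8, 9, 12, 18, 24, 36, 72.
Check each in increasing order: 47^1 ≡ 47;  47^2 ≡ 19;  47^3 ≡ 17;  47^4 ≡ 69;  47^6 ≡ 70;  47^8 ≡ 16;  47^9 ≡ 22;  47^12 ≡ 9;  47^18 ≡ 46;  47^24 ≡ 8;  47^36 ≡ 72;  47^72 ≡ 1.
Smallest exponent giving 1 is 72.

72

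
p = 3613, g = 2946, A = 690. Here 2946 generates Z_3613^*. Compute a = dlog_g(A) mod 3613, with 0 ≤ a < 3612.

Baby-step giant-step with m = ceil(sqrt(3612)) = 61.
Baby table (2946^j mod 3613 for j=0..60):
  0:1  1:2946  2:490  3:1953  4:1642  5:3138  6:2494  7:2095
  8:866  9:458  10:1619  11:414  12:2063  13:532  14:2843  15:544
  16:2065  17:2811  18:210  19:837  20:1736  21:1861  22:1585  23:1414
  24:3468  25:2777  26:1210  27:2242  28:368  29:228  30:3283  31:3330
  32:885  33:2237  34:90  35:1391  36:744  37:2346  38:3260  39:606
  40:454  41:674  42:2067  43:1477  44:1190  45:1130  46:1407  47:911
  48:2960  49:1991  50:1587  51:80  52:835  53:3070  54:881  55:1292
  56:1743  57:805  58:1402  59:633  60:510
Giant step factor: 2946^(-61) ≡ 2090 (mod 3613).
Scan 690·2090^i mod 3613 for i = 0, 1, …:
  i=0: 690   i=1: 513   i=2: 2722   i=3: 2118
  i=4: 695   i=5: 124   i=6: 2637   i=7: 1505
  i=8: 2140   i=9: 3319     …   i=18: 2890
  i=19: 2777
Match at i=19, j=25: a = 19·61 + 25 = 1184.

1184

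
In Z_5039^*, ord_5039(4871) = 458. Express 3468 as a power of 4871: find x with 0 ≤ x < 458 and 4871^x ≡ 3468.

Baby-step giant-step with m = ceil(sqrt(458)) = 22.
Baby table (4871^j mod 5039 for j=0..21):
  0:1  1:4871  2:3029  3:67  4:3861  5:1383  6:4489  7:1698
  8:1959  9:3462  10:2908  11:239  12:160  13:3354  14:896  15:642
  16:3002  17:4603  18:2702  19:4613  20:1022  21:4669
Giant step factor: 4871^(-22) ≡ 3541 (mod 5039).
Scan 3468·3541^i mod 5039 for i = 0, 1, …:
  i=0: 3468   i=1: 145   i=2: 4506   i=3: 2272
  i=4: 2908
Match at i=4, j=10: x = 4·22 + 10 = 98.

98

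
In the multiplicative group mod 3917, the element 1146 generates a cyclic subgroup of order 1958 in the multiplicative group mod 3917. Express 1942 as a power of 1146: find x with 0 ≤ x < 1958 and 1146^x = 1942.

508

Baby-step giant-step with m = ceil(sqrt(1958)) = 45.
Baby table (1146^j mod 3917 for j=0..44):
  0:1  1:1146  2:1121  3:3807  4:3201  5:2034  6:349  7:420
  8:3446  9:780  10:804  11:889  12:374  13:1651  14:135  15:1947
  16:2489  17:818  18:1265  19:400  20:111  21:1862  22:3004  23:3458
  24:2781  25:2505  26:3486  27:3533  28:2557  29:406  30:3070  31:754
  32:2344  33:3079  34:3234  35:682  36:2089  37:707  38:3320  39:1313
  40:570  41:2998  42:499  43:3889  44:3165
Giant step factor: 1146^(-45) ≡ 3691 (mod 3917).
Scan 1942·3691^i mod 3917 for i = 0, 1, …:
  i=0: 1942   i=1: 3729   i=2: 3318   i=3: 2196
  i=4: 1163   i=5: 3518   i=6: 83   i=7: 827
  i=8: 1114   i=9: 2841   i=10: 322   i=11: 1651
Match at i=11, j=13: x = 11·45 + 13 = 508.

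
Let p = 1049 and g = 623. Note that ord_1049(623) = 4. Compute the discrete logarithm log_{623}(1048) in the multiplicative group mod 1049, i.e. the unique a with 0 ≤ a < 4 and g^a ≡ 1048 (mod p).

2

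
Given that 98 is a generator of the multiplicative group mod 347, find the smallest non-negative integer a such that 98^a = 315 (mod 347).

274

Baby-step giant-step with m = ceil(sqrt(346)) = 19.
Baby table (98^j mod 347 for j=0..18):
  0:1  1:98  2:235  3:128  4:52  5:238  6:75  7:63
  8:275  9:231  10:83  11:153  12:73  13:214  14:152  15:322
  16:326  17:24  18:270
Giant step factor: 98^(-19) ≡ 209 (mod 347).
Scan 315·209^i mod 347 for i = 0, 1, …:
  i=0: 315   i=1: 252   i=2: 271   i=3: 78
  i=4: 340   i=5: 272   i=6: 287   i=7: 299
  i=8: 31   i=9: 233     …   i=13: 257
  i=14: 275
Match at i=14, j=8: a = 14·19 + 8 = 274.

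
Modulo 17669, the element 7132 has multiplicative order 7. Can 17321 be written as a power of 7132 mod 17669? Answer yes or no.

yes

17321 ∈ ⟨7132⟩ iff 17321^7 ≡ 1 (mod 17669), since |⟨7132⟩| = 7.
17321^7 mod 17669 = 1.
Since 1 = 1, 17321 lies in the subgroup.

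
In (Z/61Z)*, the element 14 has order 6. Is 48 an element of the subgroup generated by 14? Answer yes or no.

yes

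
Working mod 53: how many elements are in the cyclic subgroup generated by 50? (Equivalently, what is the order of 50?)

52

The order of 50 must divide p − 1 = 52 = 2^2 · 13.
Divisors: 1, 2, 4, 13, 26, 52.
Check each in increasing order: 50^1 ≡ 50;  50^2 ≡ 9;  50^4 ≡ 28;  50^13 ≡ 23;  50^26 ≡ 52;  50^52 ≡ 1.
Smallest exponent giving 1 is 52.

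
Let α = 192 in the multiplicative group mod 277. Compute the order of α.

138

The order of 192 must divide p − 1 = 276 = 2^2 · 3 · 23.
Divisors: 1, 2, 3, 4, 6, 12, 23, 46, 69, 92, 138, 276.
Check each in increasing order: 192^1 ≡ 192;  192^2 ≡ 23;  192^3 ≡ 261;  192^4 ≡ 252;  192^6 ≡ 256;  192^12 ≡ 164;  192^23 ≡ 117;  192^46 ≡ 116;  192^69 ≡ 276;  192^92 ≡ 160;  192^138 ≡ 1.
Smallest exponent giving 1 is 138.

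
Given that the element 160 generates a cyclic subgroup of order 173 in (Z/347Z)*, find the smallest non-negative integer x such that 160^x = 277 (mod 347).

129

Baby-step giant-step with m = ceil(sqrt(173)) = 14.
Baby table (160^j mod 347 for j=0..13):
  0:1  1:160  2:269  3:12  4:185  5:105  6:144  7:138
  8:219  9:340  10:268  11:199  12:263  13:93
Giant step factor: 160^(-14) ≡ 110 (mod 347).
Scan 277·110^i mod 347 for i = 0, 1, …:
  i=0: 277   i=1: 281   i=2: 27   i=3: 194
  i=4: 173   i=5: 292   i=6: 196   i=7: 46
  i=8: 202   i=9: 12
Match at i=9, j=3: x = 9·14 + 3 = 129.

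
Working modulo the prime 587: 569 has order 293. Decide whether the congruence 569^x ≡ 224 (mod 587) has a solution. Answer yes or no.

no

224 ∈ ⟨569⟩ iff 224^293 ≡ 1 (mod 587), since |⟨569⟩| = 293.
224^293 mod 587 = 586.
Since 586 ≠ 1, 224 does not lie in the subgroup.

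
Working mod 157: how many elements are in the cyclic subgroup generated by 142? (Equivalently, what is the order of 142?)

The order of 142 must divide p − 1 = 156 = 2^2 · 3 · 13.
Divisors: 1, 2, 3, 4, 6, 12, 13, 26, 39, 52, 78, 156.
Check each in increasing order: 142^1 ≡ 142;  142^2 ≡ 68;  142^3 ≡ 79;  142^4 ≡ 71;  142^6 ≡ 118;  142^12 ≡ 108;  142^13 ≡ 107;  142^26 ≡ 145;  142^39 ≡ 129;  142^52 ≡ 144;  142^78 ≡ 156;  142^156 ≡ 1.
Smallest exponent giving 1 is 156.

156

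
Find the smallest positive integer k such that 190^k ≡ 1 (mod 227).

113

The order of 190 must divide p − 1 = 226 = 2 · 113.
Divisors: 1, 2, 113, 226.
Check each in increasing order: 190^1 ≡ 190;  190^2 ≡ 7;  190^113 ≡ 1.
Smallest exponent giving 1 is 113.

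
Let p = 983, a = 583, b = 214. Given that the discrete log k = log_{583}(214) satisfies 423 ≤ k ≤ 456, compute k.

430

Compute 583^423 mod 983 = 611, then multiply by 583 repeatedly:
  583^423=611  583^424=367  583^425=650  583^426=495  583^427=566
  583^428=673  583^429=142  583^430=214
Found 214 at exponent 430.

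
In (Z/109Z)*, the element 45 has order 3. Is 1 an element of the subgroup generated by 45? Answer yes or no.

yes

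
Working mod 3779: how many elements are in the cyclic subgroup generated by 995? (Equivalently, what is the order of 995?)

The order of 995 must divide p − 1 = 3778 = 2 · 1889.
Divisors: 1, 2, 1889, 3778.
Check each in increasing order: 995^1 ≡ 995;  995^2 ≡ 3706;  995^1889 ≡ 1.
Smallest exponent giving 1 is 1889.

1889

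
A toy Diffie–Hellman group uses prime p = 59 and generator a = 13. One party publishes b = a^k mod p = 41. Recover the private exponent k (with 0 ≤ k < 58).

48

Baby-step giant-step with m = ceil(sqrt(58)) = 8.
Baby table (13^j mod 59 for j=0..7):
  0:1  1:13  2:51  3:14  4:5  5:6  6:19  7:11
Giant step factor: 13^(-8) ≡ 26 (mod 59).
Scan 41·26^i mod 59 for i = 0, 1, …:
  i=0: 41   i=1: 4   i=2: 45   i=3: 49
  i=4: 35   i=5: 25   i=6: 1
Match at i=6, j=0: k = 6·8 + 0 = 48.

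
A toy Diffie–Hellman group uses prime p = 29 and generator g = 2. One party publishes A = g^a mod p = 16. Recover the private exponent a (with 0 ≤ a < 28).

Successive powers of 2 modulo 29:
  2^0=1  2^1=2  2^2=4  2^3=8  2^4=16
So 2^4 ≡ 16 (mod 29), giving a = 4.

4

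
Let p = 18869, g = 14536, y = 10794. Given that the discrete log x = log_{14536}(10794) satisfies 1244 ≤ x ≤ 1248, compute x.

1245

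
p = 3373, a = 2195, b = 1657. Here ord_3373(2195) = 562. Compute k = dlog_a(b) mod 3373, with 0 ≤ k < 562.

99

Baby-step giant-step with m = ceil(sqrt(562)) = 24.
Baby table (2195^j mod 3373 for j=0..23):
  0:1  1:2195  2:1381  3:2341  4:1416  5:1587  6:2529  7:2570
  8:1494  9:774  10:2311  11:3026  12:633  13:3132  14:566  15:1106
  16:2483  17:2790  18:2055  19:1024  20:1262  21:857  22:2354  23:2967
Giant step factor: 2195^(-24) ≡ 836 (mod 3373).
Scan 1657·836^i mod 3373 for i = 0, 1, …:
  i=0: 1657   i=1: 2322   i=2: 1717   i=3: 1887
  i=4: 2341
Match at i=4, j=3: k = 4·24 + 3 = 99.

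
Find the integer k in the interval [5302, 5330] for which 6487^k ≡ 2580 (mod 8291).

Compute 6487^5302 mod 8291 = 5630, then multiply by 6487 repeatedly:
  6487^5302=5630  6487^5303=8246  6487^5304=6561  6487^5305=3504  6487^5306=4817
  6487^5307=7391  6487^5308=6855  6487^5309=3752  6487^5310=5139  6487^5311=6873
  6487^5312=4444  6487^5313=421  6487^5314=3288  6487^5315=4804  6487^5316=5970
  6487^5317=129  6487^5318=7723  6487^5319=4879  6487^5320=3326  6487^5321=2580
Found 2580 at exponent 5321.

5321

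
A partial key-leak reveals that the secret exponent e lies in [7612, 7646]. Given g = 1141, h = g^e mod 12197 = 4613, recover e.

7640

Compute 1141^7612 mod 12197 = 3892, then multiply by 1141 repeatedly:
  1141^7612=3892  1141^7613=1064  1141^7614=6521  1141^7615=291  1141^7616=2712
  1141^7617=8551  1141^7618=11288  1141^7619=11773  1141^7620=4096  1141^7621=2085
  1141^7622=570  1141^7623=3929  1141^7624=6690  1141^7625=10165  1141^7626=11115
  1141^7627=9532  1141^7628=8485  1141^7629=9164  1141^7630=3295  1141^7631=2919
  1141^7632=798  1141^7633=7940  1141^7634=9366  1141^7635=2034  1141^7636=3364
  1141^7637=8466  1141^7638=11879  1141^7639=3072  1141^7640=4613
Found 4613 at exponent 7640.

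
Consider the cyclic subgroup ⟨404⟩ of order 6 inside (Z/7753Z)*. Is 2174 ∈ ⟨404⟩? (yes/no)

no

2174 ∈ ⟨404⟩ iff 2174^6 ≡ 1 (mod 7753), since |⟨404⟩| = 6.
2174^6 mod 7753 = 4241.
Since 4241 ≠ 1, 2174 does not lie in the subgroup.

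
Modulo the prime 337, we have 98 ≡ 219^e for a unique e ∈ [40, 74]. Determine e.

52

Compute 219^40 mod 337 = 84, then multiply by 219 repeatedly:
  219^40=84  219^41=198  219^42=226  219^43=292  219^44=255
  219^45=240  219^46=325  219^47=68  219^48=64  219^49=199
  219^50=108  219^51=62  219^52=98
Found 98 at exponent 52.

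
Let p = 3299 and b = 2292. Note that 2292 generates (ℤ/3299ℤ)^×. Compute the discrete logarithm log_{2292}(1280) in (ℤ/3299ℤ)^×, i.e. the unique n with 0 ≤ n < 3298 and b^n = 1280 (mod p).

Baby-step giant-step with m = ceil(sqrt(3298)) = 58.
Baby table (2292^j mod 3299 for j=0..57):
  0:1  1:2292  2:1256  3:2024  4:614  5:1914  6:2517  7:2312
  8:910  9:752  10:1506  11:998  12:1209  13:3167  14:964  15:2457
  16:51  17:1427  18:1375  19:955  20:1623  21:1943  22:3005  23:2447
  24:224  25:2063  26:929  27:1413  28:2277  29:3165  30:2978  31:3244
  32:2601  33:199  34:846  35:2519  36:298  37:123  38:1501  39:2734
  40:1527  41:2944  42:1193  43:2784  44:662  45:3063  46:124  47:494
  48:691  49:252  50:259  51:3107  52:2002  53:2974  54:674  55:876
  56:2000  57:1689
Giant step factor: 2292^(-58) ≡ 70 (mod 3299).
Scan 1280·70^i mod 3299 for i = 0, 1, …:
  i=0: 1280   i=1: 527   i=2: 601   i=3: 2482
  i=4: 2192   i=5: 1686   i=6: 2555   i=7: 704
  i=8: 3094   i=9: 2145     …   i=44: 13
  i=45: 910
Match at i=45, j=8: n = 45·58 + 8 = 2618.

2618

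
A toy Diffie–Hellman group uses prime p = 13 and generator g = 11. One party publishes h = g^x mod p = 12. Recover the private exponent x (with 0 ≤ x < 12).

6

Successive powers of 11 modulo 13:
  11^0=1  11^1=11  11^2=4  11^3=5  11^4=3  11^5=7
  11^6=12
So 11^6 ≡ 12 (mod 13), giving x = 6.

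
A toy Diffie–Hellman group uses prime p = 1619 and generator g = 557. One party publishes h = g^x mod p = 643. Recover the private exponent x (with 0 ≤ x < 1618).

Baby-step giant-step with m = ceil(sqrt(1618)) = 41.
Baby table (557^j mod 1619 for j=0..40):
  0:1  1:557  2:1020  3:1490  4:1002  5:1178  6:451  7:262
  8:224  9:105  10:201  11:246  12:1026  13:1594  14:646  15:404
  16:1606  17:854  18:1311  19:58  20:1545  21:876  22:613  23:1451
  24:326  25:254  26:625  27:40  28:1233  29:325  30:1316  31:1224
  32:169  33:231  34:766  35:865  36:962  37:1564  38:126  39:565
  40:619
Giant step factor: 557^(-41) ≡ 683 (mod 1619).
Scan 643·683^i mod 1619 for i = 0, 1, …:
  i=0: 643   i=1: 420   i=2: 297   i=3: 476
  i=4: 1308   i=5: 1295   i=6: 511   i=7: 928
  i=8: 795   i=9: 620     …   i=33: 284
  i=34: 1311
Match at i=34, j=18: x = 34·41 + 18 = 1412.

1412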